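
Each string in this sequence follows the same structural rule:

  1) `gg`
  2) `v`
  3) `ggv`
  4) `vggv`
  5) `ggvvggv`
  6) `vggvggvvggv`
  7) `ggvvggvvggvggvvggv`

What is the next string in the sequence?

vggvggvvggvggvvggvvggvggvvggv

From term 3 onward, concatenate the second-to-last term with the last: gg·v = ggv, v·ggv = vggv, …
The next term joins vggvggvvggv and ggvvggvvggvggvvggv.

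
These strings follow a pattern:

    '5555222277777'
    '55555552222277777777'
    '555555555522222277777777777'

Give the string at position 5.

Reading off run lengths: 5 runs 4, 7, 10; 2 runs 4, 5, 6; 7 runs 5, 8, 11 — each is linear in n, where the shown terms are n = 2, 3, 4.
At n = 6 the blocks have lengths 16, 8, 17.

55555555555555552222222277777777777777777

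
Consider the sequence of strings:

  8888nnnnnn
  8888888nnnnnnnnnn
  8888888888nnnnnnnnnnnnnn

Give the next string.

8888888888888nnnnnnnnnnnnnnnnnn

Each string has the form 8^{3n+1} n^{4n+2} (n = 1, 2, …).
At n = 4 the blocks have lengths 13, 18.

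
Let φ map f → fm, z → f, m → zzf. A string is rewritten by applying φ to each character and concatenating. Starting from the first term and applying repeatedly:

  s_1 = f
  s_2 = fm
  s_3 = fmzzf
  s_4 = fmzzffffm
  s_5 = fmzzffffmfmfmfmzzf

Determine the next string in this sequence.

Rewriting the 18 symbols of fmzzffffmfmfmfmzzf one by one yields fm zzf f f fm fm fm fm zzf fm zzf fm zzf fm zzf f f fm; concatenated:

fmzzffffmfmfmfmzzffmzzffmzzffmzzffffm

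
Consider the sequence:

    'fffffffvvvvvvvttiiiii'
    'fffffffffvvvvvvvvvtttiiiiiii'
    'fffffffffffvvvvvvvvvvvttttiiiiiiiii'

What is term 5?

Reading off run lengths: f runs 7, 9, 11; v runs 7, 9, 11; t runs 2, 3, 4; i runs 5, 7, 9 — each is linear in n, where the shown terms are n = 2, 3, 4.
Setting n = 6 gives 15, 15, 6, 13 characters in each block.

fffffffffffffffvvvvvvvvvvvvvvvttttttiiiiiiiiiiiii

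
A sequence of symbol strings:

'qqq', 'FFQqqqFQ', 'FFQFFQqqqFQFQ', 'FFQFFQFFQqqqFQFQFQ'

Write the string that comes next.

Each term wraps the previous one in FFQ on the left and FQ on the right.
So the next term is FFQ·FFQFFQFFQqqqFQFQFQ·FQ.

FFQFFQFFQFFQqqqFQFQFQFQ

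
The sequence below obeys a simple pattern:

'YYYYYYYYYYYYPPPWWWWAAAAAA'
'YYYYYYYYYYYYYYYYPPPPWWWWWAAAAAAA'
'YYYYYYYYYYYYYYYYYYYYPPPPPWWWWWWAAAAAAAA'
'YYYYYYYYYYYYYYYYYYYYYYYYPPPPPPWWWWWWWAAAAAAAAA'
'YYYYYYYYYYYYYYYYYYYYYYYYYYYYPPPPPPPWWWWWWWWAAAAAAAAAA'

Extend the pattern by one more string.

Each string has the form Y^{4n} P^{n} W^{n+1} A^{n+3}, where the shown terms are n = 3, 4, 5, 6, 7.
For the next term, n = 8, so the run lengths are 32, 8, 9, 11.

YYYYYYYYYYYYYYYYYYYYYYYYYYYYYYYYPPPPPPPPWWWWWWWWWAAAAAAAAAAA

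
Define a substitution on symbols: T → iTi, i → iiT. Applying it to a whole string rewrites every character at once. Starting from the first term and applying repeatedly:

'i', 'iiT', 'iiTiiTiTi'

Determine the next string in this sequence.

Expanding iiTiiTiTi: i→iiT, i→iiT, T→iTi, i→iiT, i→iiT, T→iTi, i→iiT, T→iTi, i→iiT. Concatenated: iiT iiT iTi iiT iiT iTi iiT iTi iiT.

iiTiiTiTiiiTiiTiTiiiTiTiiiT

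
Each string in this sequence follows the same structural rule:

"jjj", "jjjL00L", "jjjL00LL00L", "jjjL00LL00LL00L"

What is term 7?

The strings grow by a fixed suffix L00L each time.
From jjjL00LL00LL00L, 3 further steps: jjjL00LL00LL00L → jjjL00LL00LL00LL00L → jjjL00LL00LL00LL00LL00L → (answer).

jjjL00LL00LL00LL00LL00LL00L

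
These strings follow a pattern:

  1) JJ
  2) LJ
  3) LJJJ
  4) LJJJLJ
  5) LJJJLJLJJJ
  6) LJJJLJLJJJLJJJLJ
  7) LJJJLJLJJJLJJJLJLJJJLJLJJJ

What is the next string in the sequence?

LJJJLJLJJJLJJJLJLJJJLJLJJJLJJJLJLJJJLJJJLJ

From term 3 onward, concatenate the last term with the second-to-last: LJ·JJ = LJJJ, LJJJ·LJ = LJJJLJ, …
Continuing: LJJJLJLJJJLJJJLJLJJJLJLJJJ · LJJJLJLJJJLJJJLJ gives term 8.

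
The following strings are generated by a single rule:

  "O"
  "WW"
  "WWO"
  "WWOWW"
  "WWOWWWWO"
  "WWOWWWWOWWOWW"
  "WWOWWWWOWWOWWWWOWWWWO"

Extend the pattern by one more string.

WWOWWWWOWWOWWWWOWWWWOWWOWWWWOWWOWW

Each term (from the third on) is the previous term followed by the one before it: term 3 = WW·O = WWO.
So term 8 is WWOWWWWOWWOWWWWOWWWWO·WWOWWWWOWWOWW.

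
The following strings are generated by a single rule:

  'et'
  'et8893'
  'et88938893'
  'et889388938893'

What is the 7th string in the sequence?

The strings grow by a fixed suffix 8893 each time.
From et889388938893, 3 further steps: et889388938893 → et8893889388938893 → et88938893889388938893 → (answer).

et889388938893889388938893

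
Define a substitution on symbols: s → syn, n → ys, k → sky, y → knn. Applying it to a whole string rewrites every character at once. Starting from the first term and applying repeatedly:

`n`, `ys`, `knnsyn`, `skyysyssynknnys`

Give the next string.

Replace each of the 15 characters of skyysyssynknnys in place — syn sky knn knn syn knn syn syn knn ys sky ys ys knn syn — and concatenate.

synskyknnknnsynknnsynsynknnysskyysysknnsyn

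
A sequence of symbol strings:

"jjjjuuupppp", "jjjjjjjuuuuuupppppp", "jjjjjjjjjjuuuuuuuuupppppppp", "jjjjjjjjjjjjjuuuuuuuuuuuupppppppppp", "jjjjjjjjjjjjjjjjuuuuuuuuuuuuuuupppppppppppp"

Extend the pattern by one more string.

jjjjjjjjjjjjjjjjjjjuuuuuuuuuuuuuuuuuupppppppppppppp

Reading off run lengths: j runs 4, 7, 10, 13, 16; u runs 3, 6, 9, 12, 15; p runs 4, 6, 8, 10, 12 — each is linear in n (n = 1, 2, …).
Setting n = 6 gives 19, 18, 14 characters in each block.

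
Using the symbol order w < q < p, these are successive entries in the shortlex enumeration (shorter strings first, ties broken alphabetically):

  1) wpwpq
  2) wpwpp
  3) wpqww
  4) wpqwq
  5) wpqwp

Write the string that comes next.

wpqqw

The successor of wpqwp increments the rightmost position that isn't already p and resets every position after it to w.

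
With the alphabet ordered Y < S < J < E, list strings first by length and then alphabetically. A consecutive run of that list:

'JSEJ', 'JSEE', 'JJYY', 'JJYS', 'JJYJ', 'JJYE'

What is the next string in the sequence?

Treat JJYE as a base-4 numeral over the given alphabet and add one, carrying through any trailing E's.

JJSY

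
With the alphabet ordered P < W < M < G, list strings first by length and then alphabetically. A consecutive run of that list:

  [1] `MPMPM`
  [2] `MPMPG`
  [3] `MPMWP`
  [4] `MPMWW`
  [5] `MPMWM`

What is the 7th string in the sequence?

Stepping forward 2 times from MPMWM: MPMWM → MPMWG, then the target.

MPMMP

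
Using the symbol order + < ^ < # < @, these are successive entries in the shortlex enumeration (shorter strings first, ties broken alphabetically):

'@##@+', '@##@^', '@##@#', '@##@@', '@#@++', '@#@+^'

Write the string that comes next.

Find the rightmost character of @#@+^ below @, bump it to the next letter, and reset everything to its right to +.

@#@+#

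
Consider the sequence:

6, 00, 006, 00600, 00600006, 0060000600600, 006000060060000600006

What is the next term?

0060000600600006000060060000600600

From term 3 onward, concatenate the last term with the second-to-last: 00·6 = 006, 006·00 = 00600, …
The next term joins 006000060060000600006 and 0060000600600.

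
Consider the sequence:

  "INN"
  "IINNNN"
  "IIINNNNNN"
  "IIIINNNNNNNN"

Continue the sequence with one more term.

Each string has the form I^{n} N^{2n} (n = 1, 2, …).
For the next term, n = 5, so the run lengths are 5, 10.

IIIIINNNNNNNNNN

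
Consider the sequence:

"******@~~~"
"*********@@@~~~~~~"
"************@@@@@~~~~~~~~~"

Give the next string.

The n-th term is 3n+3 *'s then 2n-1 @'s then 3n ~'s (n = 1, 2, …).
Setting n = 4 gives 15, 7, 12 characters in each block.

***************@@@@@@@~~~~~~~~~~~~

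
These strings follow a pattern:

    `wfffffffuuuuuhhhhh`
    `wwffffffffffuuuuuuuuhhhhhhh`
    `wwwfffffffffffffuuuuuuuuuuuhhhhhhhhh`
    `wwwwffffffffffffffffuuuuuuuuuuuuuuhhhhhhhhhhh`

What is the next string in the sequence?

Term n consists of n-1 w's, followed by 3n+1 f's, followed by 3n-1 u's, followed by 2n+1 h's, where the shown terms are n = 2, 3, 4, 5.
Setting n = 6 gives 5, 19, 17, 13 characters in each block.

wwwwwfffffffffffffffffffuuuuuuuuuuuuuuuuuhhhhhhhhhhhhh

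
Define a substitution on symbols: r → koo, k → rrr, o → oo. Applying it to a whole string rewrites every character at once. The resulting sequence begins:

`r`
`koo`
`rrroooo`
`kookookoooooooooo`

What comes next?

rrroooorrroooorrroooooooooooooooooooo

Applying the rule to each of the 17 symbols of kookookoooooooooo gives the pieces rrr oo oo rrr oo oo rrr oo oo oo oo oo oo oo oo oo oo, which concatenate to the answer.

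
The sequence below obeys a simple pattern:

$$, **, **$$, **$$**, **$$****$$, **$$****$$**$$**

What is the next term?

Each term (from the third on) is the previous term followed by the one before it: term 3 = **·$$ = **$$.
The next term joins **$$****$$**$$** and **$$****$$.

**$$****$$**$$****$$****$$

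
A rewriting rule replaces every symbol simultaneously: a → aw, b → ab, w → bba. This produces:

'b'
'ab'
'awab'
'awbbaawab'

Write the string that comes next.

awbbaababawawbbaawab

Expanding awbbaawab: a→aw, w→bba, b→ab, b→ab, a→aw, a→aw, w→bba, a→aw, b→ab. Concatenated: aw bba ab ab aw aw bba aw ab.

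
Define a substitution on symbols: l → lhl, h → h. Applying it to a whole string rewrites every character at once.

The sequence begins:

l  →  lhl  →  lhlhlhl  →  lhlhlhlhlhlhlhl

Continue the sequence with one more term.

lhlhlhlhlhlhlhlhlhlhlhlhlhlhlhl

φ(lhlhlhlhlhlhlhl) expands symbol-by-symbol to lhl h lhl h lhl h lhl h lhl h lhl h lhl h lhl; joining the 15 pieces gives the next term.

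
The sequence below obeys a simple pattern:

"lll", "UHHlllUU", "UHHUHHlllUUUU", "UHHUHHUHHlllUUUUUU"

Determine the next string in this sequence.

Each term wraps the previous one in UHH on the left and UU on the right.
Applying this once more to UHHUHHUHHlllUUUUUU:

UHHUHHUHHUHHlllUUUUUUUU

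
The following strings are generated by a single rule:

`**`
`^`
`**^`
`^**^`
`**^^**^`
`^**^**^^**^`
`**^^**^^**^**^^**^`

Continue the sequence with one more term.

This is a Fibonacci-style word recurrence s(k) = s(k−2)·s(k−1): e.g. **·^ = **^.
So term 8 is ^**^**^^**^·**^^**^^**^**^^**^.

^**^**^^**^**^^**^^**^**^^**^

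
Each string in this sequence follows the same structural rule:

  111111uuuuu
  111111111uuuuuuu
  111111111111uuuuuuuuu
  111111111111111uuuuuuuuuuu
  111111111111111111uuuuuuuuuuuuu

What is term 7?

111111111111111111111111uuuuuuuuuuuuuuuuu

Each string has the form 1^{3n} u^{2n+1}, where the shown terms are n = 2, 3, 4, 5, 6.
Setting n = 8 gives 24, 17 characters in each block.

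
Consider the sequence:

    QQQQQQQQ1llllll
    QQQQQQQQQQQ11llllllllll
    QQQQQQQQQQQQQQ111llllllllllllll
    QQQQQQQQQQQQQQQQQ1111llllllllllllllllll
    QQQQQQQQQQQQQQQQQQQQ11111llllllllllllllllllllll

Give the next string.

QQQQQQQQQQQQQQQQQQQQQQQ111111llllllllllllllllllllllllll

Term n consists of 3n+2 Q's, followed by n-1 1's, followed by 4n-2 l's, where the shown terms are n = 2, 3, 4, 5, 6.
For the next term, n = 7, so the run lengths are 23, 6, 26.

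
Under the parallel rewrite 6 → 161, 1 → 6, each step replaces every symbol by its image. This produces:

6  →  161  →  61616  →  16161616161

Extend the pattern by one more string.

616161616161616161616

Rewriting each symbol of 16161616161: 1→6, 6→161, 1→6, 6→161, 1→6, 6→161, 1→6, 6→161, 1→6, 6→161, 1→6, which concatenates to 6 161 6 161 6 161 6 161 6 161 6.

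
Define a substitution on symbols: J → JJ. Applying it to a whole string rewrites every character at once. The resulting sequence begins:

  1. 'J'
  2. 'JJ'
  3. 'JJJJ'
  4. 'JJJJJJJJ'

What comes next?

Apply φ to JJJJJJJJ symbol by symbol: J→JJ, J→JJ, J→JJ, J→JJ, J→JJ, J→JJ, J→JJ, J→JJ; joined: JJ JJ JJ JJ JJ JJ JJ JJ.

JJJJJJJJJJJJJJJJ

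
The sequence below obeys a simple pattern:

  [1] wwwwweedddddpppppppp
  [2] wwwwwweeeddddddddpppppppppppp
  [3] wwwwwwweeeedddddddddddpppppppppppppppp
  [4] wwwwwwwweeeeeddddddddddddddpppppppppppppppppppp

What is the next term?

Each string has the form w^{n+3} e^{n} d^{3n-1} p^{4n}, where the shown terms are n = 2, 3, 4, 5.
For the next term, n = 6, so the run lengths are 9, 6, 17, 24.

wwwwwwwwweeeeeedddddddddddddddddpppppppppppppppppppppppp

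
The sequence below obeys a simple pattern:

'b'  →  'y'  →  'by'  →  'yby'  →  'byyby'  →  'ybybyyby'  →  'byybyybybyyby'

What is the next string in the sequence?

ybybyybybyybyybybyyby

From term 3 onward, concatenate the second-to-last term with the last: b·y = by, y·by = yby, …
Continuing: ybybyyby · byybyybybyyby gives term 8.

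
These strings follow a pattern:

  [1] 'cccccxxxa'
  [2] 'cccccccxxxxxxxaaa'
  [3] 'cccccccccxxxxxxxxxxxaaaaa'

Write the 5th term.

The n-th term is 2n+3 c's then 4n-1 x's then 2n-1 a's (n = 1, 2, …).
Setting n = 5 gives 13, 19, 9 characters in each block.

cccccccccccccxxxxxxxxxxxxxxxxxxxaaaaaaaaa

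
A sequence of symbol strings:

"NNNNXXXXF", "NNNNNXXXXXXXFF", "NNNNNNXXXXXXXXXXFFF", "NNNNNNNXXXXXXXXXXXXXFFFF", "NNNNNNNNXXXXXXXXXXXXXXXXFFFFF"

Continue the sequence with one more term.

The n-th term is n+2 N's then 3n-2 X's then n-1 F's, where the shown terms are n = 2, 3, 4, 5, 6.
For the next term, n = 7, so the run lengths are 9, 19, 6.

NNNNNNNNNXXXXXXXXXXXXXXXXXXXFFFFFF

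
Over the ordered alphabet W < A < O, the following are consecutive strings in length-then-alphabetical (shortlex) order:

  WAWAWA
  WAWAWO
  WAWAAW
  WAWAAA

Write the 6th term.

Stepping forward 2 times from WAWAAA: WAWAAA → WAWAAO, then the target.

WAWAOW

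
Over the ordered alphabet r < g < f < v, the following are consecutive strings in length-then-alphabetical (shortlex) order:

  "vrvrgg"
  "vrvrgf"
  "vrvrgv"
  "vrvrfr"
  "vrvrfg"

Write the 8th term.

Stepping forward 3 times from vrvrfg: vrvrfg → vrvrff → vrvrfv, then the target.

vrvrvr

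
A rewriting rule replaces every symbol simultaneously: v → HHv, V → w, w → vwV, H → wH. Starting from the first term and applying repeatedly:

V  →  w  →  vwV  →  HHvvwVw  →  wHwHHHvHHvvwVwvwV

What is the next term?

Applying the rule to each of the 17 symbols of wHwHHHvHHvvwVwvwV gives the pieces vwV wH vwV wH wH wH HHv wH wH HHv HHv vwV w vwV HHv vwV w, which concatenate to the answer.

vwVwHvwVwHwHwHHHvwHwHHHvHHvvwVwvwVHHvvwVw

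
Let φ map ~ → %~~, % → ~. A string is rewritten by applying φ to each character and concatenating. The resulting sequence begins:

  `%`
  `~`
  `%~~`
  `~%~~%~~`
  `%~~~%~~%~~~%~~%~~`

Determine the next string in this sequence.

~%~~%~~%~~~%~~%~~~%~~%~~%~~~%~~%~~~%~~%~~

φ(%~~~%~~%~~~%~~%~~) expands symbol-by-symbol to ~ %~~ %~~ %~~ ~ %~~ %~~ ~ %~~ %~~ %~~ ~ %~~ %~~ ~ %~~ %~~; joining the 17 pieces gives the next term.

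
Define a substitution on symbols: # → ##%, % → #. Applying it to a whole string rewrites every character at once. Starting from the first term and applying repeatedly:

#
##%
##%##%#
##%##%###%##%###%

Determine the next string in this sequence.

Rewriting the 17 symbols of ##%##%###%##%###% one by one yields ##% ##% # ##% ##% # ##% ##% ##% # ##% ##% # ##% ##% ##% #; concatenated:

##%##%###%##%###%##%##%###%##%###%##%##%#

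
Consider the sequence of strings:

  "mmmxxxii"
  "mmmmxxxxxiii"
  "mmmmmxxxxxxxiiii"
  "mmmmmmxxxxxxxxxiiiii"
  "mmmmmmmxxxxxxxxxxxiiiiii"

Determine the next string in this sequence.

Each string has the form m^{n+2} x^{2n+1} i^{n+1} (n = 1, 2, …).
For the next term, n = 6, so the run lengths are 8, 13, 7.

mmmmmmmmxxxxxxxxxxxxxiiiiiii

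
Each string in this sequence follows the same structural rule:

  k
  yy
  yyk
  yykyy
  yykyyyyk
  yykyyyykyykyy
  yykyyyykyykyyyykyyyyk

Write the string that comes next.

This is a Fibonacci-style word recurrence s(k) = s(k−1)·s(k−2): e.g. yy·k = yyk.
Continuing: yykyyyykyykyyyykyyyyk · yykyyyykyykyy gives term 8.

yykyyyykyykyyyykyyyykyykyyyykyykyy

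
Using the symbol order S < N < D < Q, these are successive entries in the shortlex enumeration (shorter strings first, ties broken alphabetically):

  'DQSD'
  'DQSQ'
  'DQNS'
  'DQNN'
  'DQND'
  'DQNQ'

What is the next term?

Find the rightmost character of DQNQ below Q, bump it to the next letter, and reset everything to its right to S.

DQDS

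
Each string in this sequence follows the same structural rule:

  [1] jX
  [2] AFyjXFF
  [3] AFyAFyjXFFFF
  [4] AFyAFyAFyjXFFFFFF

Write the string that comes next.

Every step adds AFy to the front and FF to the end of the previous string.
Applying this once more to AFyAFyAFyjXFFFFFF:

AFyAFyAFyAFyjXFFFFFFFF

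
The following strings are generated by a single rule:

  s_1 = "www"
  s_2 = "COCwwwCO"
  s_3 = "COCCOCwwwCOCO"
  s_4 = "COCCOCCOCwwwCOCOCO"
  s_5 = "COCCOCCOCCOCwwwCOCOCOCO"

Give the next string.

s(k+1) = COC·s(k)·CO, so each term gains COC as a prefix and CO as a suffix.
Applying this once more to COCCOCCOCCOCwwwCOCOCOCO:

COCCOCCOCCOCCOCwwwCOCOCOCOCO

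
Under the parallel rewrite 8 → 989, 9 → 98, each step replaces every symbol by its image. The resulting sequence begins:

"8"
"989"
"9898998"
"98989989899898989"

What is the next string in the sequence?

98989989899898989989899898989989899898998

Replace each of the 17 characters of 98989989899898989 in place — 98 989 98 989 98 98 989 98 989 98 98 989 98 989 98 989 98 — and concatenate.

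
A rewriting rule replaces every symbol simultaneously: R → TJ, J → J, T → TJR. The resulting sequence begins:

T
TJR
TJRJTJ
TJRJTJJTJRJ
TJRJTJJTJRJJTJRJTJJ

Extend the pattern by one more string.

Rewriting the 19 symbols of TJRJTJJTJRJJTJRJTJJ one by one yields TJR J TJ J TJR J J TJR J TJ J J TJR J TJ J TJR J J; concatenated:

TJRJTJJTJRJJTJRJTJJJTJRJTJJTJRJJ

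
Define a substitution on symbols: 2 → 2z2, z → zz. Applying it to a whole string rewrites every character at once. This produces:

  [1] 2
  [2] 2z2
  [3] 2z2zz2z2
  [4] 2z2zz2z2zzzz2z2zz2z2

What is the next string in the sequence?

Applying the rule to each of the 20 symbols of 2z2zz2z2zzzz2z2zz2z2 gives the pieces 2z2 zz 2z2 zz zz 2z2 zz 2z2 zz zz zz zz 2z2 zz 2z2 zz zz 2z2 zz 2z2, which concatenate to the answer.

2z2zz2z2zzzz2z2zz2z2zzzzzzzz2z2zz2z2zzzz2z2zz2z2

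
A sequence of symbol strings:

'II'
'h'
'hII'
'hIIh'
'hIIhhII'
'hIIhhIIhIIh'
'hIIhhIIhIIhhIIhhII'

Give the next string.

Each term (from the third on) is the previous term followed by the one before it: term 3 = h·II = hII.
So term 8 is hIIhhIIhIIhhIIhhII·hIIhhIIhIIh.

hIIhhIIhIIhhIIhhIIhIIhhIIhIIh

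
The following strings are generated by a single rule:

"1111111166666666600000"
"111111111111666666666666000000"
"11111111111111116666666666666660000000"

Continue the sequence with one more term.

1111111111111111111166666666666666666600000000

Each string has the form 1^{4n} 6^{3n+3} 0^{n+3}, where the shown terms are n = 2, 3, 4.
At n = 5 the blocks have lengths 20, 18, 8.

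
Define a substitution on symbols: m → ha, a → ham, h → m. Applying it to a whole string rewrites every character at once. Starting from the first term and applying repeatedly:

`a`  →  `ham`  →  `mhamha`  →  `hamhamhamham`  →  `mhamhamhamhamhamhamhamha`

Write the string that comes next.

Applying the rule to each of the 24 symbols of mhamhamhamhamhamhamhamha gives the pieces ha m ham ha m ham ha m ham ha m ham ha m ham ha m ham ha m ham ha m ham, which concatenate to the answer.

hamhamhamhamhamhamhamhamhamhamhamhamhamhamhamham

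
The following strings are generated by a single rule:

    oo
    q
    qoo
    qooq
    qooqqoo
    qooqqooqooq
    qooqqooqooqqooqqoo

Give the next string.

qooqqooqooqqooqqooqooqqooqooq

This is a Fibonacci-style word recurrence s(k) = s(k−1)·s(k−2): e.g. q·oo = qoo.
The next term joins qooqqooqooqqooqqoo and qooqqooqooq.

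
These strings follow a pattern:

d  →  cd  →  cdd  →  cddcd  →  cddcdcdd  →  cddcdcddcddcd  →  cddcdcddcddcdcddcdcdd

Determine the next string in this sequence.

cddcdcddcddcdcddcdcddcddcdcddcddcd

From term 3 onward, concatenate the last term with the second-to-last: cd·d = cdd, cdd·cd = cddcd, …
Continuing: cddcdcddcddcdcddcdcdd · cddcdcddcddcd gives term 8.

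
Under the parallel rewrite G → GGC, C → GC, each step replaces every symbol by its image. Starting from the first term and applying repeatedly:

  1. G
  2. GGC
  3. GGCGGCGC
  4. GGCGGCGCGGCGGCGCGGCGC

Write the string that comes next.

GGCGGCGCGGCGGCGCGGCGCGGCGGCGCGGCGGCGCGGCGCGGCGGCGCGGCGC

Replace each of the 21 characters of GGCGGCGCGGCGGCGCGGCGC in place — GGC GGC GC GGC GGC GC GGC GC GGC GGC GC GGC GGC GC GGC GC GGC GGC GC GGC GC — and concatenate.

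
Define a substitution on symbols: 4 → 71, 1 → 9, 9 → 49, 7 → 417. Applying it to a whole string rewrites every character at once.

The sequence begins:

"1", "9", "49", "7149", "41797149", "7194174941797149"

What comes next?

41794971941771497194174941797149

Replace each of the 16 characters of 7194174941797149 in place — 417 9 49 71 9 417 71 49 71 9 417 49 417 9 71 49 — and concatenate.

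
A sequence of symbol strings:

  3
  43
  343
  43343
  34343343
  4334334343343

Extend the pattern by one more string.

This is a Fibonacci-style word recurrence s(k) = s(k−2)·s(k−1): e.g. 3·43 = 343.
Continuing: 34343343 · 4334334343343 gives term 7.

343433434334334343343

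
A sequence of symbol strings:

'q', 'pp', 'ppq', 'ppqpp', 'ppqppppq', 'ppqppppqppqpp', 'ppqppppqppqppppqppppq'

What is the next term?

From term 3 onward, concatenate the last term with the second-to-last: pp·q = ppq, ppq·pp = ppqpp, …
So term 8 is ppqppppqppqppppqppppq·ppqppppqppqpp.

ppqppppqppqppppqppppqppqppppqppqpp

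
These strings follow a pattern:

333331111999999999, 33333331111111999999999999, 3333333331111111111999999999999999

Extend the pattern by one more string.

333333333331111111111111999999999999999999

The n-th term is 2n+1 3's then 3n-2 1's then 3n+3 9's, where the shown terms are n = 2, 3, 4.
Setting n = 5 gives 11, 13, 18 characters in each block.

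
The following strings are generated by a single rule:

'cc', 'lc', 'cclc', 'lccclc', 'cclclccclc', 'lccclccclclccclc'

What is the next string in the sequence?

cclclccclclccclccclclccclc

From term 3 onward, concatenate the second-to-last term with the last: cc·lc = cclc, lc·cclc = lccclc, …
Continuing: cclclccclc · lccclccclclccclc gives term 7.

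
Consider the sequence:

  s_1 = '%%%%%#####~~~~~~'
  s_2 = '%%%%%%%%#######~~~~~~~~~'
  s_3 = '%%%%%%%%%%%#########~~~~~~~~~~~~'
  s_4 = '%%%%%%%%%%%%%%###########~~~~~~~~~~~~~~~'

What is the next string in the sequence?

Reading off run lengths: % runs 5, 8, 11, 14; # runs 5, 7, 9, 11; ~ runs 6, 9, 12, 15 — each is linear in n, where the shown terms are n = 2, 3, 4, 5.
For the next term, n = 6, so the run lengths are 17, 13, 18.

%%%%%%%%%%%%%%%%%#############~~~~~~~~~~~~~~~~~~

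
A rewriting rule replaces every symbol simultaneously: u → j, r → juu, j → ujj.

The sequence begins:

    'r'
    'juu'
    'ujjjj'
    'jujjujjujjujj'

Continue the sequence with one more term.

Applying the rule to each of the 13 symbols of jujjujjujjujj gives the pieces ujj j ujj ujj j ujj ujj j ujj ujj j ujj ujj, which concatenate to the answer.

ujjjujjujjjujjujjjujjujjjujjujj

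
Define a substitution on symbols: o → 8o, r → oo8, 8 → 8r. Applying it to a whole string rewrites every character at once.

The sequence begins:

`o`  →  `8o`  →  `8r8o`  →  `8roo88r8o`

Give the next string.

8roo88o8o8r8roo88r8o

Apply φ to 8roo88r8o symbol by symbol: 8→8r, r→oo8, o→8o, o→8o, 8→8r, 8→8r, r→oo8, 8→8r, o→8o; joined: 8r oo8 8o 8o 8r 8r oo8 8r 8o.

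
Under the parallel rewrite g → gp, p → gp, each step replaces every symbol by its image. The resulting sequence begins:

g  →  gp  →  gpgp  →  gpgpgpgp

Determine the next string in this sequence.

gpgpgpgpgpgpgpgp

Rewriting each symbol of gpgpgpgp: g→gp, p→gp, g→gp, p→gp, g→gp, p→gp, g→gp, p→gp, which concatenates to gp gp gp gp gp gp gp gp.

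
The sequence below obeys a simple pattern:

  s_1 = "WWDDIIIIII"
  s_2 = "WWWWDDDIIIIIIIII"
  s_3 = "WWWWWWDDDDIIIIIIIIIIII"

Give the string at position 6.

Term n consists of 2n-2 W's, followed by n D's, followed by 3n I's, where the shown terms are n = 2, 3, 4.
Setting n = 7 gives 12, 7, 21 characters in each block.

WWWWWWWWWWWWDDDDDDDIIIIIIIIIIIIIIIIIIIII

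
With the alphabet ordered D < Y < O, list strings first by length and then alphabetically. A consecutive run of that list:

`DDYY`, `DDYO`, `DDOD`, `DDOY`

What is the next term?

DDOO

Treat DDOY as a base-3 numeral over the given alphabet and add one, carrying through any trailing O's.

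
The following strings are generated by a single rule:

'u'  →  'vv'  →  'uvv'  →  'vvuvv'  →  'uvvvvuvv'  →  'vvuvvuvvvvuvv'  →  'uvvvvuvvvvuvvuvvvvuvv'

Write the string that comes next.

vvuvvuvvvvuvvuvvvvuvvvvuvvuvvvvuvv

This is a Fibonacci-style word recurrence s(k) = s(k−2)·s(k−1): e.g. u·vv = uvv.
The next term joins vvuvvuvvvvuvv and uvvvvuvvvvuvvuvvvvuvv.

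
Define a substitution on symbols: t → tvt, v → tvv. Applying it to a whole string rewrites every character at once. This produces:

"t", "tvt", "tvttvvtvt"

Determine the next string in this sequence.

Rewriting each symbol of tvttvvtvt: t→tvt, v→tvv, t→tvt, t→tvt, v→tvv, v→tvv, t→tvt, v→tvv, t→tvt, which concatenates to tvt tvv tvt tvt tvv tvv tvt tvv tvt.

tvttvvtvttvttvvtvvtvttvvtvt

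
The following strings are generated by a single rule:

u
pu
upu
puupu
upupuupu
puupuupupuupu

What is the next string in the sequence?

From term 3 onward, concatenate the second-to-last term with the last: u·pu = upu, pu·upu = puupu, …
Continuing: upupuupu · puupuupupuupu gives term 7.

upupuupupuupuupupuupu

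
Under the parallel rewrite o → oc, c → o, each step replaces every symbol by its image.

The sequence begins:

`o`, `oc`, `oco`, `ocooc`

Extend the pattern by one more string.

Apply φ to ocooc symbol by symbol: o→oc, c→o, o→oc, o→oc, c→o; joined: oc o oc oc o.

ocoococo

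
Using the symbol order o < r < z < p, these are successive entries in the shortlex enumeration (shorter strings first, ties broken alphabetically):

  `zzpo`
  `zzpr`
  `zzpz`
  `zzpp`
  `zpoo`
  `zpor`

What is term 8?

zpop

Continuing the enumeration 2 steps past zpor: zpor → zpoz → (answer).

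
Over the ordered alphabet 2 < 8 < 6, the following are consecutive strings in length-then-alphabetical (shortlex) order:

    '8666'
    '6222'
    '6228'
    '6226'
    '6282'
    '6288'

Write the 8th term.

Continuing the enumeration 2 steps past 6288: 6288 → 6286 → (answer).

6262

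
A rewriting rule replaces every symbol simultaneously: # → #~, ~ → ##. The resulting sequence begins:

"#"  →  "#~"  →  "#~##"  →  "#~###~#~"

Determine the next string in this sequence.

#~###~#~#~###~##

Expanding #~###~#~: #→#~, ~→##, #→#~, #→#~, #→#~, ~→##, #→#~, ~→##. Concatenated: #~ ## #~ #~ #~ ## #~ ##.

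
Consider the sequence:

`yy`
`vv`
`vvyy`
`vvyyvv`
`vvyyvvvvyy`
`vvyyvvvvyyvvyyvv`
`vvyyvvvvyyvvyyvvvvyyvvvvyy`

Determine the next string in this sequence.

vvyyvvvvyyvvyyvvvvyyvvvvyyvvyyvvvvyyvvyyvv

From term 3 onward, concatenate the last term with the second-to-last: vv·yy = vvyy, vvyy·vv = vvyyvv, …
Continuing: vvyyvvvvyyvvyyvvvvyyvvvvyy · vvyyvvvvyyvvyyvv gives term 8.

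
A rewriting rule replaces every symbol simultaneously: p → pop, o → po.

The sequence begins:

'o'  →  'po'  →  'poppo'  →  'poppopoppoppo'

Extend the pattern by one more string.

poppopoppoppopoppopoppoppopoppoppo

Applying the rule to each of the 13 symbols of poppopoppoppo gives the pieces pop po pop pop po pop po pop pop po pop pop po, which concatenate to the answer.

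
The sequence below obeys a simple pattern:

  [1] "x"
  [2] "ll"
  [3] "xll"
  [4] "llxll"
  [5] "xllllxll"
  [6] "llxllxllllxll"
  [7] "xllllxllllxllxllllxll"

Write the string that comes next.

From term 3 onward, concatenate the second-to-last term with the last: x·ll = xll, ll·xll = llxll, …
Continuing: llxllxllllxll · xllllxllllxllxllllxll gives term 8.

llxllxllllxllxllllxllllxllxllllxll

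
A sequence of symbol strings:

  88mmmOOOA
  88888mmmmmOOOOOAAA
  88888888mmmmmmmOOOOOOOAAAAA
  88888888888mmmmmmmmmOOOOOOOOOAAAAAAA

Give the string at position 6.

88888888888888888mmmmmmmmmmmmmOOOOOOOOOOOOOAAAAAAAAAAA

The n-th term is 3n-1 8's then 2n+1 m's then 2n+1 O's then 2n-1 A's (n = 1, 2, …).
For term 6, n = 6, so the run lengths are 17, 13, 13, 11.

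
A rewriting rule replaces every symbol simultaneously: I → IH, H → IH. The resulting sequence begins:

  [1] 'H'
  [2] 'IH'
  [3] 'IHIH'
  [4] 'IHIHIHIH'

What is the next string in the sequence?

IHIHIHIHIHIHIHIH

Rewriting each symbol of IHIHIHIH: I→IH, H→IH, I→IH, H→IH, I→IH, H→IH, I→IH, H→IH, which concatenates to IH IH IH IH IH IH IH IH.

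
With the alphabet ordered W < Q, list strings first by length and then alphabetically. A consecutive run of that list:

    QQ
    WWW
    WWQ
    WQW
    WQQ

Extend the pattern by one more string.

QWW

Find the rightmost character of WQQ below Q, bump it to the next letter, and reset everything to its right to W.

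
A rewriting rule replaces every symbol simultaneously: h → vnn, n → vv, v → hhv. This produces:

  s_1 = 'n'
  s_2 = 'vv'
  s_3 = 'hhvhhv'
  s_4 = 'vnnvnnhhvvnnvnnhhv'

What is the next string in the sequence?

Replace each of the 18 characters of vnnvnnhhvvnnvnnhhv in place — hhv vv vv hhv vv vv vnn vnn hhv hhv vv vv hhv vv vv vnn vnn hhv — and concatenate.

hhvvvvvhhvvvvvvnnvnnhhvhhvvvvvhhvvvvvvnnvnnhhv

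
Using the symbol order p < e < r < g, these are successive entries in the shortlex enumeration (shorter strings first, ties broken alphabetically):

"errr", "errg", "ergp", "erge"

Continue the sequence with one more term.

The successor of erge increments the rightmost position that isn't already g and resets every position after it to p.

ergr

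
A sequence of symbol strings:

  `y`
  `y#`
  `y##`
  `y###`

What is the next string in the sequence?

Every step adds # to the end: s(k+1) = s(k)·#.
One more step from y### gives the answer.

y####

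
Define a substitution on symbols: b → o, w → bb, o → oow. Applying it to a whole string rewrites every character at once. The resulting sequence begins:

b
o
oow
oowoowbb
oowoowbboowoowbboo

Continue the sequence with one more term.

Applying the rule to each of the 18 symbols of oowoowbboowoowbboo gives the pieces oow oow bb oow oow bb o o oow oow bb oow oow bb o o oow oow, which concatenate to the answer.

oowoowbboowoowbboooowoowbboowoowbboooowoow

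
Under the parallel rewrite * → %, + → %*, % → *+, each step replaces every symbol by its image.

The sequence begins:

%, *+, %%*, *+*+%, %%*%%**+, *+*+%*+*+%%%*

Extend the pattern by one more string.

Applying the rule to each of the 13 symbols of *+*+%*+*+%%%* gives the pieces % %* % %* *+ % %* % %* *+ *+ *+ %, which concatenate to the answer.

%%*%%**+%%*%%**+*+*+%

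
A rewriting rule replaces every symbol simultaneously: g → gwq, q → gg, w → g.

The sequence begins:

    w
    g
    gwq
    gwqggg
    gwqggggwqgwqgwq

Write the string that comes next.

Rewriting the 15 symbols of gwqggggwqgwqgwq one by one yields gwq g gg gwq gwq gwq gwq g gg gwq g gg gwq g gg; concatenated:

gwqggggwqgwqgwqgwqggggwqggggwqggg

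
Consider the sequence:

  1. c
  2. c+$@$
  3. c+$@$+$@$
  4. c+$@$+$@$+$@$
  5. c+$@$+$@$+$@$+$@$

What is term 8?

Each term is the previous one with +$@$ appended.
From c+$@$+$@$+$@$+$@$, 3 further steps: c+$@$+$@$+$@$+$@$ → c+$@$+$@$+$@$+$@$+$@$ → c+$@$+$@$+$@$+$@$+$@$+$@$ → (answer).

c+$@$+$@$+$@$+$@$+$@$+$@$+$@$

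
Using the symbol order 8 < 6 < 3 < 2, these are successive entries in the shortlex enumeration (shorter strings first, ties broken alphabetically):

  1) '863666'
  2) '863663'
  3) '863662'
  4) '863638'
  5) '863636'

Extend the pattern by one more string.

863633

The successor of 863636 increments the rightmost position that isn't already 2 and resets every position after it to 8.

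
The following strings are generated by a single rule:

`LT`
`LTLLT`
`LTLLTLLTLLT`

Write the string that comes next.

LTLLTLLTLLTLLTLLTLLTLLT

Every step duplicates the string with 'L' between the halves.
One more doubling of LTLLTLLTLLT gives the answer.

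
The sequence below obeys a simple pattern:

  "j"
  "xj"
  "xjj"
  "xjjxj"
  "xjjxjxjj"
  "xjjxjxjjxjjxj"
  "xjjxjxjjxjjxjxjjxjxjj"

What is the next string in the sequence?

From term 3 onward, concatenate the last term with the second-to-last: xj·j = xjj, xjj·xj = xjjxj, …
So term 8 is xjjxjxjjxjjxjxjjxjxjj·xjjxjxjjxjjxj.

xjjxjxjjxjjxjxjjxjxjjxjjxjxjjxjjxj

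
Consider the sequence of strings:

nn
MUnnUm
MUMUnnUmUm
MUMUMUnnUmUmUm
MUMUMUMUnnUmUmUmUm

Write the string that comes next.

Every step adds MU to the front and Um to the end of the previous string.
One more step from MUMUMUMUnnUmUmUmUm gives the answer.

MUMUMUMUMUnnUmUmUmUmUm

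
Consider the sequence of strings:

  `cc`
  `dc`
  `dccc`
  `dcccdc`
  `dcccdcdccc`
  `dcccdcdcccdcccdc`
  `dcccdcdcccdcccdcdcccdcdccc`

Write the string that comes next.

dcccdcdcccdcccdcdcccdcdcccdcccdcdcccdcccdc

Each term (from the third on) is the previous term followed by the one before it: term 3 = dc·cc = dccc.
The next term joins dcccdcdcccdcccdcdcccdcdccc and dcccdcdcccdcccdc.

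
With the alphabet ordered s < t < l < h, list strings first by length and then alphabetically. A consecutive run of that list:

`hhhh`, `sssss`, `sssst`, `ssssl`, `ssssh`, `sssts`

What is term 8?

ssstl

Advancing 2 positions from sssts through sssts → ssstt reaches term 8.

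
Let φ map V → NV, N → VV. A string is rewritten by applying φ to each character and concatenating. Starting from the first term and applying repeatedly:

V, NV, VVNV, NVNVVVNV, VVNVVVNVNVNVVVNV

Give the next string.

NVNVVVNVNVNVVVNVVVNVVVNVNVNVVVNV

φ(VVNVVVNVNVNVVVNV) expands symbol-by-symbol to NV NV VV NV NV NV VV NV VV NV VV NV NV NV VV NV; joining the 16 pieces gives the next term.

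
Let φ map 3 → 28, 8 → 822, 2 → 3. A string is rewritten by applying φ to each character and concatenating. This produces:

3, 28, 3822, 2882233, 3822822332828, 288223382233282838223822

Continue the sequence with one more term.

38228223328288223328283822382228822332882233

Replace each of the 24 characters of 288223382233282838223822 in place — 3 822 822 3 3 28 28 822 3 3 28 28 3 822 3 822 28 822 3 3 28 822 3 3 — and concatenate.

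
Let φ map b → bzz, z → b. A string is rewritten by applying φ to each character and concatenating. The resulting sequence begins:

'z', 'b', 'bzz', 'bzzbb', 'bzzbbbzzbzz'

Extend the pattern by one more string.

bzzbbbzzbzzbzzbbbzzbb

Rewriting each symbol of bzzbbbzzbzz: b→bzz, z→b, z→b, b→bzz, b→bzz, b→bzz, z→b, z→b, b→bzz, z→b, z→b, which concatenates to bzz b b bzz bzz bzz b b bzz b b.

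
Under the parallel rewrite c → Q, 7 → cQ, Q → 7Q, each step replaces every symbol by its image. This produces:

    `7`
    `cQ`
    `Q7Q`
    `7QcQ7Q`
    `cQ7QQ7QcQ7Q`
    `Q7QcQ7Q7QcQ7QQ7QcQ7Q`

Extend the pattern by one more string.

φ(Q7QcQ7Q7QcQ7QQ7QcQ7Q) expands symbol-by-symbol to 7Q cQ 7Q Q 7Q cQ 7Q cQ 7Q Q 7Q cQ 7Q 7Q cQ 7Q Q 7Q cQ 7Q; joining the 20 pieces gives the next term.

7QcQ7QQ7QcQ7QcQ7QQ7QcQ7Q7QcQ7QQ7QcQ7Q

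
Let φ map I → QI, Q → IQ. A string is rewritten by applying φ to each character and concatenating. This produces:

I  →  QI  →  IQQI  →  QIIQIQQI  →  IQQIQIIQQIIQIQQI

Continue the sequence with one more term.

QIIQIQQIIQQIQIIQIQQIQIIQQIIQIQQI

Applying the rule to each of the 16 symbols of IQQIQIIQQIIQIQQI gives the pieces QI IQ IQ QI IQ QI QI IQ IQ QI QI IQ QI IQ IQ QI, which concatenate to the answer.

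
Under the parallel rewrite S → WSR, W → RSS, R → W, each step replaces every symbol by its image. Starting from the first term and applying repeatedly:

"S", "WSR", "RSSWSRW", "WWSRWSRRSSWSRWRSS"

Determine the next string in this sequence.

RSSRSSWSRWRSSWSRWWWSRWSRRSSWSRWRSSWWSRWSR

φ(WWSRWSRRSSWSRWRSS) expands symbol-by-symbol to RSS RSS WSR W RSS WSR W W WSR WSR RSS WSR W RSS W WSR WSR; joining the 17 pieces gives the next term.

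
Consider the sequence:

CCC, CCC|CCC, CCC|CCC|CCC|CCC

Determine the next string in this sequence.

CCC|CCC|CCC|CCC|CCC|CCC|CCC|CCC

Each string is two copies of the previous one joined by '|'.
So the next term is two copies of CCC|CCC|CCC|CCC with '|' between the halves.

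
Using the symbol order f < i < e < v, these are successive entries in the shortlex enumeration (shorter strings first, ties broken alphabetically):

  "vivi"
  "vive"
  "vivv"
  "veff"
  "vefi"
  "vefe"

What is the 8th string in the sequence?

Stepping forward 2 times from vefe: vefe → vefv, then the target.

veif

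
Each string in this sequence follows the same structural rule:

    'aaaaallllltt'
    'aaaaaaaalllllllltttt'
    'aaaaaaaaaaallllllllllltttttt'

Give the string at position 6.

Reading off run lengths: a runs 5, 8, 11; l runs 5, 8, 11; t runs 2, 4, 6 — each is linear in n (n = 1, 2, …).
For term 6, n = 6, so the run lengths are 20, 20, 12.

aaaaaaaaaaaaaaaaaaaalllllllllllllllllllltttttttttttt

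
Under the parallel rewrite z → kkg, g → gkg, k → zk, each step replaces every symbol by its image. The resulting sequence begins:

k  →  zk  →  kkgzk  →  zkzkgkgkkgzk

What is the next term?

kkgzkkkgzkgkgzkgkgzkzkgkgkkgzk

Rewriting each symbol of zkzkgkgkkgzk: z→kkg, k→zk, z→kkg, k→zk, g→gkg, k→zk, g→gkg, k→zk, k→zk, g→gkg, z→kkg, k→zk, which concatenates to kkg zk kkg zk gkg zk gkg zk zk gkg kkg zk.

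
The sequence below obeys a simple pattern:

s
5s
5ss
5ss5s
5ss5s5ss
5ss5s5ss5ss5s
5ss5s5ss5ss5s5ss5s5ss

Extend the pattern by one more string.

5ss5s5ss5ss5s5ss5s5ss5ss5s5ss5ss5s

This is a Fibonacci-style word recurrence s(k) = s(k−1)·s(k−2): e.g. 5s·s = 5ss.
The next term joins 5ss5s5ss5ss5s5ss5s5ss and 5ss5s5ss5ss5s.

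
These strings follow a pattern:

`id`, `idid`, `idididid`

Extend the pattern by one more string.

idididididididid

s(k+1) = s(k)·s(k) — each term doubles the last.
So the next term is two copies of idididid.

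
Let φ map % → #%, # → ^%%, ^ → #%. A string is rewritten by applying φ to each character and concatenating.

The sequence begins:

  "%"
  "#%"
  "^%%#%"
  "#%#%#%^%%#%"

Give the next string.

Apply φ to #%#%#%^%%#% symbol by symbol: #→^%%, %→#%, #→^%%, %→#%, #→^%%, %→#%, ^→#%, %→#%, %→#%, #→^%%, %→#%; joined: ^%% #% ^%% #% ^%% #% #% #% #% ^%% #%.

^%%#%^%%#%^%%#%#%#%#%^%%#%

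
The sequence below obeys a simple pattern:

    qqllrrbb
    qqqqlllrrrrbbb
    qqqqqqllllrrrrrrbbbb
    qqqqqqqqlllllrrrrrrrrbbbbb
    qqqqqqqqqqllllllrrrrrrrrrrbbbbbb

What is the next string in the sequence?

qqqqqqqqqqqqlllllllrrrrrrrrrrrrbbbbbbb

Reading off run lengths: q runs 2, 4, 6, 8, 10; l runs 2, 3, 4, 5, 6; r runs 2, 4, 6, 8, 10; b runs 2, 3, 4, 5, 6 — each is linear in n (n = 1, 2, …).
At n = 6 the blocks have lengths 12, 7, 12, 7.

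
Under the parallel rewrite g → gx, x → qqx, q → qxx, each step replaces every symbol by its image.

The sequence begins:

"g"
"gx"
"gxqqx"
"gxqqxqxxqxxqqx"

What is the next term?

Applying the rule to each of the 14 symbols of gxqqxqxxqxxqqx gives the pieces gx qqx qxx qxx qqx qxx qqx qqx qxx qqx qqx qxx qxx qqx, which concatenate to the answer.

gxqqxqxxqxxqqxqxxqqxqqxqxxqqxqqxqxxqxxqqx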